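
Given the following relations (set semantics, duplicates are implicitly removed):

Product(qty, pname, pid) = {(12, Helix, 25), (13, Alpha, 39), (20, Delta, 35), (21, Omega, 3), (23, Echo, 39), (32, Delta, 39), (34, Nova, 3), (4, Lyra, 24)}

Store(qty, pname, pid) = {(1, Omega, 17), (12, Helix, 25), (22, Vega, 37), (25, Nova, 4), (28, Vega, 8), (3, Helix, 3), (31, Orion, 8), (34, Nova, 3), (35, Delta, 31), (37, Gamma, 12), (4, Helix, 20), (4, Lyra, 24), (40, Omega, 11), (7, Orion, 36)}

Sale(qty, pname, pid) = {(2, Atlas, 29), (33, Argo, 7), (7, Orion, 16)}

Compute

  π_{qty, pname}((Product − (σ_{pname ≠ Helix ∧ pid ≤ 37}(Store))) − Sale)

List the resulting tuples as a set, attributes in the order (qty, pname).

{(12, Helix), (13, Alpha), (20, Delta), (21, Omega), (23, Echo), (32, Delta)}

Filtering on pname ≠ Helix ∧ pid ≤ 37 leaves {(1, Omega, 17), (22, Vega, 37), (25, Nova, 4), (28, Vega, 8), (31, Orion, 8), (34, Nova, 3), (35, Delta, 31), (37, Gamma, 12), (4, Lyra, 24), (40, Omega, 11), (7, Orion, 36)}.
Difference: {(12, Helix, 25), (13, Alpha, 39), (20, Delta, 35), (21, Omega, 3), (23, Echo, 39), (32, Delta, 39), (34, Nova, 3), (4, Lyra, 24)} with {(1, Omega, 17), (22, Vega, 37), (25, Nova, 4), (28, Vega, 8), (31, Orion, 8), (34, Nova, 3), (35, Delta, 31), (37, Gamma, 12), (4, Lyra, 24), (40, Omega, 11), (7, Orion, 36)} → {(12, Helix, 25), (13, Alpha, 39), (20, Delta, 35), (21, Omega, 3), (23, Echo, 39), (32, Delta, 39)}
Difference: {(12, Helix, 25), (13, Alpha, 39), (20, Delta, 35), (21, Omega, 3), (23, Echo, 39), (32, Delta, 39)} with {(2, Atlas, 29), (33, Argo, 7), (7, Orion, 16)} → {(12, Helix, 25), (13, Alpha, 39), (20, Delta, 35), (21, Omega, 3), (23, Echo, 39), (32, Delta, 39)}
π[qty, pname]: project onto (qty, pname) → {(12, Helix), (13, Alpha), (20, Delta), (21, Omega), (23, Echo), (32, Delta)}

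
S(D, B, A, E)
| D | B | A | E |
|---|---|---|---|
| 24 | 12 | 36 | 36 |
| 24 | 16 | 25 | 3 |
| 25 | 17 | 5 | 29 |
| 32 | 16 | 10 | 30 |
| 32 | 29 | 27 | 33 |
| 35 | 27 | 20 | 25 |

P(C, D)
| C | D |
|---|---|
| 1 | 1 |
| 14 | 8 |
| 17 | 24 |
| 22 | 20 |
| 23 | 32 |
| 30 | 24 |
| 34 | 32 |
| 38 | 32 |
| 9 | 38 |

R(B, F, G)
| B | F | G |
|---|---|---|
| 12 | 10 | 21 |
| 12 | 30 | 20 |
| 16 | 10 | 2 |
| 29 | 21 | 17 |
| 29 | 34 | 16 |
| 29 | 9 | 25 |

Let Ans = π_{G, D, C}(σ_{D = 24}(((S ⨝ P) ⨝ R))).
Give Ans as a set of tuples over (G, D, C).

Natural join on D: {(24, 12, 36, 36, 17), (24, 12, 36, 36, 30), (24, 16, 25, 3, 17), (24, 16, 25, 3, 30), (32, 16, 10, 30, 23), (32, 16, 10, 30, 34), (32, 16, 10, 30, 38), (32, 29, 27, 33, 23), (32, 29, 27, 33, 34), (32, 29, 27, 33, 38)}
Natural join on B: {(24, 12, 36, 36, 17, 10, 21), (24, 12, 36, 36, 17, 30, 20), (24, 12, 36, 36, 30, 10, 21), (24, 12, 36, 36, 30, 30, 20), (24, 16, 25, 3, 17, 10, 2), (24, 16, 25, 3, 30, 10, 2), (32, 16, 10, 30, 23, 10, 2), (32, 16, 10, 30, 34, 10, 2), (32, 16, 10, 30, 38, 10, 2), (32, 29, 27, 33, 23, 21, 17), (32, 29, 27, 33, 23, 34, 16), (32, 29, 27, 33, 23, 9, 25), (32, 29, 27, 33, 34, 21, 17), (32, 29, 27, 33, 34, 34, 16), (32, 29, 27, 33, 34, 9, 25), (32, 29, 27, 33, 38, 21, 17), (32, 29, 27, 33, 38, 34, 16), (32, 29, 27, 33, 38, 9, 25)}
Selection D = 24: {(24, 12, 36, 36, 17, 10, 21), (24, 12, 36, 36, 17, 30, 20), (24, 12, 36, 36, 30, 10, 21), (24, 12, 36, 36, 30, 30, 20), (24, 16, 25, 3, 17, 10, 2), (24, 16, 25, 3, 30, 10, 2)}
Keep only column(s) G, D, C: {(2, 24, 17), (2, 24, 30), (20, 24, 17), (20, 24, 30), (21, 24, 17), (21, 24, 30)}

{(2, 24, 17), (2, 24, 30), (20, 24, 17), (20, 24, 30), (21, 24, 17), (21, 24, 30)}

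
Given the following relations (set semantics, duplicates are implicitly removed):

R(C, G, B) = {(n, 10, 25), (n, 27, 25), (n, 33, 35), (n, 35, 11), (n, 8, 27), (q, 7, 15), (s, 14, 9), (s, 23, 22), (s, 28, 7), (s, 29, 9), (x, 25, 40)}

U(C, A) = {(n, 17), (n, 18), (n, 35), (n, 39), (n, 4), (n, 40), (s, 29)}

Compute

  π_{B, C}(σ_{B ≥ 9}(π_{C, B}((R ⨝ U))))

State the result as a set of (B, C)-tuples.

{(11, n), (22, s), (25, n), (27, n), (35, n), (9, s)}

R ⋈ U (natural join on C): {(n, 10, 25, 17), (n, 10, 25, 18), (n, 10, 25, 35), (n, 10, 25, 39), (n, 10, 25, 4), (n, 10, 25, 40), (n, 27, 25, 17), (n, 27, 25, 18), (n, 27, 25, 35), (n, 27, 25, 39), (n, 27, 25, 4), (n, 27, 25, 40), (n, 33, 35, 17), (n, 33, 35, 18), (n, 33, 35, 35), (n, 33, 35, 39), (n, 33, 35, 4), (n, 33, 35, 40), (n, 35, 11, 17), (n, 35, 11, 18), (n, 35, 11, 35), (n, 35, 11, 39), (n, 35, 11, 4), (n, 35, 11, 40), (n, 8, 27, 17), (n, 8, 27, 18), (n, 8, 27, 35), (n, 8, 27, 39), (n, 8, 27, 4), (n, 8, 27, 40), (s, 14, 9, 29), (s, 23, 22, 29), (s, 28, 7, 29), (s, 29, 9, 29)}
π_{C, B} gives {(n, 11), (n, 25), (n, 27), (n, 35), (s, 22), (s, 7), (s, 9)} (27 duplicate(s) eliminated).
Filtering on B ≥ 9 leaves {(n, 11), (n, 25), (n, 27), (n, 35), (s, 22), (s, 9)}.
π_{B, C} gives {(11, n), (22, s), (25, n), (27, n), (35, n), (9, s)}.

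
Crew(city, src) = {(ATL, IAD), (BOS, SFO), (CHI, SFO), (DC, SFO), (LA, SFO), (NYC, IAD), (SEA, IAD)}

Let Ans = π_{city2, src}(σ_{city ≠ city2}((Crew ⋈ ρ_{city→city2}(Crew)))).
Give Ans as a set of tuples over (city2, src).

{(ATL, IAD), (BOS, SFO), (CHI, SFO), (DC, SFO), (LA, SFO), (NYC, IAD), (SEA, IAD)}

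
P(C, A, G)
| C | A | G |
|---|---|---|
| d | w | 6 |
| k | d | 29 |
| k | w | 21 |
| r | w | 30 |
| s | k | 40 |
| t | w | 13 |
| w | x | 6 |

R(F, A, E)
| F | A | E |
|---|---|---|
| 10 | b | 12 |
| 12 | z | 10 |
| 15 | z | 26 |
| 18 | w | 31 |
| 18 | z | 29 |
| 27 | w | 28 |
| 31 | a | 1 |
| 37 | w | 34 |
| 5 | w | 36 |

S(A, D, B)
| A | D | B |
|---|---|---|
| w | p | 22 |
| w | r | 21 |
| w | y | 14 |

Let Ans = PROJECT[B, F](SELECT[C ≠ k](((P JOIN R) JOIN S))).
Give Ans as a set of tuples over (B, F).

{(14, 18), (14, 27), (14, 37), (14, 5), (21, 18), (21, 27), (21, 37), (21, 5), (22, 18), (22, 27), (22, 37), (22, 5)}

Natural join on A: {(d, w, 6, 18, 31), (d, w, 6, 27, 28), (d, w, 6, 37, 34), (d, w, 6, 5, 36), (k, w, 21, 18, 31), (k, w, 21, 27, 28), (k, w, 21, 37, 34), (k, w, 21, 5, 36), (r, w, 30, 18, 31), (r, w, 30, 27, 28), (r, w, 30, 37, 34), (r, w, 30, 5, 36), (t, w, 13, 18, 31), (t, w, 13, 27, 28), (t, w, 13, 37, 34), (t, w, 13, 5, 36)}
Natural join on A: {(d, w, 6, 18, 31, p, 22), (d, w, 6, 18, 31, r, 21), (d, w, 6, 18, 31, y, 14), (d, w, 6, 27, 28, p, 22), (d, w, 6, 27, 28, r, 21), (d, w, 6, 27, 28, y, 14), (d, w, 6, 37, 34, p, 22), (d, w, 6, 37, 34, r, 21), (d, w, 6, 37, 34, y, 14), (d, w, 6, 5, 36, p, 22), (d, w, 6, 5, 36, r, 21), (d, w, 6, 5, 36, y, 14), (k, w, 21, 18, 31, p, 22), (k, w, 21, 18, 31, r, 21), (k, w, 21, 18, 31, y, 14), (k, w, 21, 27, 28, p, 22), (k, w, 21, 27, 28, r, 21), (k, w, 21, 27, 28, y, 14), (k, w, 21, 37, 34, p, 22), (k, w, 21, 37, 34, r, 21), (k, w, 21, 37, 34, y, 14), (k, w, 21, 5, 36, p, 22), (k, w, 21, 5, 36, r, 21), (k, w, 21, 5, 36, y, 14), (r, w, 30, 18, 31, p, 22), (r, w, 30, 18, 31, r, 21), (r, w, 30, 18, 31, y, 14), (r, w, 30, 27, 28, p, 22), (r, w, 30, 27, 28, r, 21), (r, w, 30, 27, 28, y, 14), (r, w, 30, 37, 34, p, 22), (r, w, 30, 37, 34, r, 21), (r, w, 30, 37, 34, y, 14), (r, w, 30, 5, 36, p, 22), (r, w, 30, 5, 36, r, 21), (r, w, 30, 5, 36, y, 14), (t, w, 13, 18, 31, p, 22), (t, w, 13, 18, 31, r, 21), (t, w, 13, 18, 31, y, 14), (t, w, 13, 27, 28, p, 22), (t, w, 13, 27, 28, r, 21), (t, w, 13, 27, 28, y, 14), (t, w, 13, 37, 34, p, 22), (t, w, 13, 37, 34, r, 21), (t, w, 13, 37, 34, y, 14), (t, w, 13, 5, 36, p, 22), (t, w, 13, 5, 36, r, 21), (t, w, 13, 5, 36, y, 14)}
σ[C ≠ k]: keep tuples satisfying C ≠ k → {(d, w, 6, 18, 31, p, 22), (d, w, 6, 18, 31, r, 21), (d, w, 6, 18, 31, y, 14), (d, w, 6, 27, 28, p, 22), (d, w, 6, 27, 28, r, 21), (d, w, 6, 27, 28, y, 14), (d, w, 6, 37, 34, p, 22), (d, w, 6, 37, 34, r, 21), (d, w, 6, 37, 34, y, 14), (d, w, 6, 5, 36, p, 22), (d, w, 6, 5, 36, r, 21), (d, w, 6, 5, 36, y, 14), (r, w, 30, 18, 31, p, 22), (r, w, 30, 18, 31, r, 21), (r, w, 30, 18, 31, y, 14), (r, w, 30, 27, 28, p, 22), (r, w, 30, 27, 28, r, 21), (r, w, 30, 27, 28, y, 14), (r, w, 30, 37, 34, p, 22), (r, w, 30, 37, 34, r, 21), (r, w, 30, 37, 34, y, 14), (r, w, 30, 5, 36, p, 22), (r, w, 30, 5, 36, r, 21), (r, w, 30, 5, 36, y, 14), (t, w, 13, 18, 31, p, 22), (t, w, 13, 18, 31, r, 21), (t, w, 13, 18, 31, y, 14), (t, w, 13, 27, 28, p, 22), (t, w, 13, 27, 28, r, 21), (t, w, 13, 27, 28, y, 14), (t, w, 13, 37, 34, p, 22), (t, w, 13, 37, 34, r, 21), (t, w, 13, 37, 34, y, 14), (t, w, 13, 5, 36, p, 22), (t, w, 13, 5, 36, r, 21), (t, w, 13, 5, 36, y, 14)}
π_{B, F} gives {(14, 18), (14, 27), (14, 37), (14, 5), (21, 18), (21, 27), (21, 37), (21, 5), (22, 18), (22, 27), (22, 37), (22, 5)} (24 duplicate(s) eliminated).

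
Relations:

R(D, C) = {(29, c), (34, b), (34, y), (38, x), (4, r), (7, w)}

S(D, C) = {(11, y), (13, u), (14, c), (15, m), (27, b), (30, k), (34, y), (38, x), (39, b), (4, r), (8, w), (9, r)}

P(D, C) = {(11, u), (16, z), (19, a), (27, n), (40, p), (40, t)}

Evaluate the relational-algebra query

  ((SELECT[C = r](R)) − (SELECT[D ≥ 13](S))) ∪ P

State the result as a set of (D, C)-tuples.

σ[C = r]: keep tuples satisfying C = r → {(4, r)}
σ[D ≥ 13]: keep tuples satisfying D ≥ 13 → {(13, u), (14, c), (15, m), (27, b), (30, k), (34, y), (38, x), (39, b)}
Taking the difference: {(4, r)}
Taking the union: {(11, u), (16, z), (19, a), (27, n), (4, r), (40, p), (40, t)}

{(11, u), (16, z), (19, a), (27, n), (4, r), (40, p), (40, t)}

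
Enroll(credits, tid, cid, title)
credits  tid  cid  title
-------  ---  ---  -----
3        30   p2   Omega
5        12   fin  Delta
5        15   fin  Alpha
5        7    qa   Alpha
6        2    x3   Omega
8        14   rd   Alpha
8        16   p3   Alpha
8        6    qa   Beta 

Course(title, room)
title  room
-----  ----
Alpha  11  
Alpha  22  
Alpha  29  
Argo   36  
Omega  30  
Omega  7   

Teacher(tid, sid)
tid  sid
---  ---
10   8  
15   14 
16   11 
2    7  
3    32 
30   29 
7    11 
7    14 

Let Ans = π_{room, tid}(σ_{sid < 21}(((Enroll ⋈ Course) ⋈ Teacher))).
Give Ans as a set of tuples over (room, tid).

{(11, 15), (11, 16), (11, 7), (22, 15), (22, 16), (22, 7), (29, 15), (29, 16), (29, 7), (30, 2), (7, 2)}

Enroll ⋈ Course (natural join on title): {(3, 30, p2, Omega, 30), (3, 30, p2, Omega, 7), (5, 15, fin, Alpha, 11), (5, 15, fin, Alpha, 22), (5, 15, fin, Alpha, 29), (5, 7, qa, Alpha, 11), (5, 7, qa, Alpha, 22), (5, 7, qa, Alpha, 29), (6, 2, x3, Omega, 30), (6, 2, x3, Omega, 7), (8, 14, rd, Alpha, 11), (8, 14, rd, Alpha, 22), (8, 14, rd, Alpha, 29), (8, 16, p3, Alpha, 11), (8, 16, p3, Alpha, 22), (8, 16, p3, Alpha, 29)}
(Enroll ⋈ Course) ⋈ Teacher (natural join on tid): {(3, 30, p2, Omega, 30, 29), (3, 30, p2, Omega, 7, 29), (5, 15, fin, Alpha, 11, 14), (5, 15, fin, Alpha, 22, 14), (5, 15, fin, Alpha, 29, 14), (5, 7, qa, Alpha, 11, 11), (5, 7, qa, Alpha, 11, 14), (5, 7, qa, Alpha, 22, 11), (5, 7, qa, Alpha, 22, 14), (5, 7, qa, Alpha, 29, 11), (5, 7, qa, Alpha, 29, 14), (6, 2, x3, Omega, 30, 7), (6, 2, x3, Omega, 7, 7), (8, 16, p3, Alpha, 11, 11), (8, 16, p3, Alpha, 22, 11), (8, 16, p3, Alpha, 29, 11)}
Selection sid < 21: {(5, 15, fin, Alpha, 11, 14), (5, 15, fin, Alpha, 22, 14), (5, 15, fin, Alpha, 29, 14), (5, 7, qa, Alpha, 11, 11), (5, 7, qa, Alpha, 11, 14), (5, 7, qa, Alpha, 22, 11), (5, 7, qa, Alpha, 22, 14), (5, 7, qa, Alpha, 29, 11), (5, 7, qa, Alpha, 29, 14), (6, 2, x3, Omega, 30, 7), (6, 2, x3, Omega, 7, 7), (8, 16, p3, Alpha, 11, 11), (8, 16, p3, Alpha, 22, 11), (8, 16, p3, Alpha, 29, 11)}
π[room, tid]: project onto (room, tid) (3 duplicate(s) eliminated) → {(11, 15), (11, 16), (11, 7), (22, 15), (22, 16), (22, 7), (29, 15), (29, 16), (29, 7), (30, 2), (7, 2)}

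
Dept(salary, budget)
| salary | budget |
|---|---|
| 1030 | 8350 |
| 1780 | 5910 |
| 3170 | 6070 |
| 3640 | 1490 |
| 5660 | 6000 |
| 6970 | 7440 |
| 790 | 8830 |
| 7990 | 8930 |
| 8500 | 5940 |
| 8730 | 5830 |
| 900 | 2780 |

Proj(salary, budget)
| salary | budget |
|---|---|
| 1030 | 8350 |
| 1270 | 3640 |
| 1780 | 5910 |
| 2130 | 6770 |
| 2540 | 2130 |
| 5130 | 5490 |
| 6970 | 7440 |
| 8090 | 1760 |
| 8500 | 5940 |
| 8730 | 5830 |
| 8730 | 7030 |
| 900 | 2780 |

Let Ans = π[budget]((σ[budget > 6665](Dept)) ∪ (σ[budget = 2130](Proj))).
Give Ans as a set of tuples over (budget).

Selection budget > 6665: {(1030, 8350), (6970, 7440), (790, 8830), (7990, 8930)}
Selection budget = 2130: {(2540, 2130)}
Set union of the two operands is {(1030, 8350), (2540, 2130), (6970, 7440), (790, 8830), (7990, 8930)}.
π_{budget} gives {2130, 7440, 8350, 8830, 8930}.

{2130, 7440, 8350, 8830, 8930}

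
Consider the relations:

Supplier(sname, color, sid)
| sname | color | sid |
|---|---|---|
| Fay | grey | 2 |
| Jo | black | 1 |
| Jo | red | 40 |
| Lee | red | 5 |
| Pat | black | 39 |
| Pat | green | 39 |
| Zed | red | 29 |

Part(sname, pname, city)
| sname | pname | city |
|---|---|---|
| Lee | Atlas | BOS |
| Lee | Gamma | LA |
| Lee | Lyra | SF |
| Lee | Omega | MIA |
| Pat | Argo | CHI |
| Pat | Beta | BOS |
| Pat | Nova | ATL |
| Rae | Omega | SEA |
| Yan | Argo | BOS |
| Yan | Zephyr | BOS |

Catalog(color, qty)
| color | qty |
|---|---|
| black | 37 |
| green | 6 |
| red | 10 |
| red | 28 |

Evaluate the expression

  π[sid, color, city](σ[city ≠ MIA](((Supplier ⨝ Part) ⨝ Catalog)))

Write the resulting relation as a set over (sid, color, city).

{(39, black, ATL), (39, black, BOS), (39, black, CHI), (39, green, ATL), (39, green, BOS), (39, green, CHI), (5, red, BOS), (5, red, LA), (5, red, SF)}

Natural join on sname: {(Lee, red, 5, Atlas, BOS), (Lee, red, 5, Gamma, LA), (Lee, red, 5, Lyra, SF), (Lee, red, 5, Omega, MIA), (Pat, black, 39, Argo, CHI), (Pat, black, 39, Beta, BOS), (Pat, black, 39, Nova, ATL), (Pat, green, 39, Argo, CHI), (Pat, green, 39, Beta, BOS), (Pat, green, 39, Nova, ATL)}
Natural join on color: {(Lee, red, 5, Atlas, BOS, 10), (Lee, red, 5, Atlas, BOS, 28), (Lee, red, 5, Gamma, LA, 10), (Lee, red, 5, Gamma, LA, 28), (Lee, red, 5, Lyra, SF, 10), (Lee, red, 5, Lyra, SF, 28), (Lee, red, 5, Omega, MIA, 10), (Lee, red, 5, Omega, MIA, 28), (Pat, black, 39, Argo, CHI, 37), (Pat, black, 39, Beta, BOS, 37), (Pat, black, 39, Nova, ATL, 37), (Pat, green, 39, Argo, CHI, 6), (Pat, green, 39, Beta, BOS, 6), (Pat, green, 39, Nova, ATL, 6)}
Selection city ≠ MIA: {(Lee, red, 5, Atlas, BOS, 10), (Lee, red, 5, Atlas, BOS, 28), (Lee, red, 5, Gamma, LA, 10), (Lee, red, 5, Gamma, LA, 28), (Lee, red, 5, Lyra, SF, 10), (Lee, red, 5, Lyra, SF, 28), (Pat, black, 39, Argo, CHI, 37), (Pat, black, 39, Beta, BOS, 37), (Pat, black, 39, Nova, ATL, 37), (Pat, green, 39, Argo, CHI, 6), (Pat, green, 39, Beta, BOS, 6), (Pat, green, 39, Nova, ATL, 6)}
Keep only column(s) sid, color, city (3 duplicate(s) eliminated): {(39, black, ATL), (39, black, BOS), (39, black, CHI), (39, green, ATL), (39, green, BOS), (39, green, CHI), (5, red, BOS), (5, red, LA), (5, red, SF)}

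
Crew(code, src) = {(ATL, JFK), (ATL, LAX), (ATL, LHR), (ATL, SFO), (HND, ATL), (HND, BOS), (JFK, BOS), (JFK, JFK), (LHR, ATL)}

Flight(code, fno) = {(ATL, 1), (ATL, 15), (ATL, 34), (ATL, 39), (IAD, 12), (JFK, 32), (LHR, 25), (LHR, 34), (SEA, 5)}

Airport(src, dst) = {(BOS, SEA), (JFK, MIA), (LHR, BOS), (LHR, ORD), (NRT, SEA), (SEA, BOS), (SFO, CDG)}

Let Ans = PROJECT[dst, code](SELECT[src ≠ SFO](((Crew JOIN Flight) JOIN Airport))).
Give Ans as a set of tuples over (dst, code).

{(BOS, ATL), (MIA, ATL), (MIA, JFK), (ORD, ATL), (SEA, JFK)}

Crew ⋈ Flight (natural join on code): {(ATL, JFK, 1), (ATL, JFK, 15), (ATL, JFK, 34), (ATL, JFK, 39), (ATL, LAX, 1), (ATL, LAX, 15), (ATL, LAX, 34), (ATL, LAX, 39), (ATL, LHR, 1), (ATL, LHR, 15), (ATL, LHR, 34), (ATL, LHR, 39), (ATL, SFO, 1), (ATL, SFO, 15), (ATL, SFO, 34), (ATL, SFO, 39), (JFK, BOS, 32), (JFK, JFK, 32), (LHR, ATL, 25), (LHR, ATL, 34)}
(Crew JOIN Flight) ⋈ Airport (natural join on src): {(ATL, JFK, 1, MIA), (ATL, JFK, 15, MIA), (ATL, JFK, 34, MIA), (ATL, JFK, 39, MIA), (ATL, LHR, 1, BOS), (ATL, LHR, 1, ORD), (ATL, LHR, 15, BOS), (ATL, LHR, 15, ORD), (ATL, LHR, 34, BOS), (ATL, LHR, 34, ORD), (ATL, LHR, 39, BOS), (ATL, LHR, 39, ORD), (ATL, SFO, 1, CDG), (ATL, SFO, 15, CDG), (ATL, SFO, 34, CDG), (ATL, SFO, 39, CDG), (JFK, BOS, 32, SEA), (JFK, JFK, 32, MIA)}
σ[src ≠ SFO]: keep tuples satisfying src ≠ SFO → {(ATL, JFK, 1, MIA), (ATL, JFK, 15, MIA), (ATL, JFK, 34, MIA), (ATL, JFK, 39, MIA), (ATL, LHR, 1, BOS), (ATL, LHR, 1, ORD), (ATL, LHR, 15, BOS), (ATL, LHR, 15, ORD), (ATL, LHR, 34, BOS), (ATL, LHR, 34, ORD), (ATL, LHR, 39, BOS), (ATL, LHR, 39, ORD), (JFK, BOS, 32, SEA), (JFK, JFK, 32, MIA)}
π[dst, code]: project onto (dst, code) (9 duplicate(s) eliminated) → {(BOS, ATL), (MIA, ATL), (MIA, JFK), (ORD, ATL), (SEA, JFK)}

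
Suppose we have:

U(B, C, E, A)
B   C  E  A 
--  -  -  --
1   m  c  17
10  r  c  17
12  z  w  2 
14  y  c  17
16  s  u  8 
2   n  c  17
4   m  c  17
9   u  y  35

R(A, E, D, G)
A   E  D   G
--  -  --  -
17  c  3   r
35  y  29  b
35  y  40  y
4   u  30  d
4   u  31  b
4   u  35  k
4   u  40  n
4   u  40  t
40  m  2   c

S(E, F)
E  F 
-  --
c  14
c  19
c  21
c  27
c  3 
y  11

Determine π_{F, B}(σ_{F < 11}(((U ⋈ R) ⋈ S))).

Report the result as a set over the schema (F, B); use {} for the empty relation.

{(3, 1), (3, 10), (3, 14), (3, 2), (3, 4)}

U ⋈ R (natural join on E, A): {(1, m, c, 17, 3, r), (10, r, c, 17, 3, r), (14, y, c, 17, 3, r), (2, n, c, 17, 3, r), (4, m, c, 17, 3, r), (9, u, y, 35, 29, b), (9, u, y, 35, 40, y)}
(U ⋈ R) ⋈ S (natural join on E): {(1, m, c, 17, 3, r, 14), (1, m, c, 17, 3, r, 19), (1, m, c, 17, 3, r, 21), (1, m, c, 17, 3, r, 27), (1, m, c, 17, 3, r, 3), (10, r, c, 17, 3, r, 14), (10, r, c, 17, 3, r, 19), (10, r, c, 17, 3, r, 21), (10, r, c, 17, 3, r, 27), (10, r, c, 17, 3, r, 3), (14, y, c, 17, 3, r, 14), (14, y, c, 17, 3, r, 19), (14, y, c, 17, 3, r, 21), (14, y, c, 17, 3, r, 27), (14, y, c, 17, 3, r, 3), (2, n, c, 17, 3, r, 14), (2, n, c, 17, 3, r, 19), (2, n, c, 17, 3, r, 21), (2, n, c, 17, 3, r, 27), (2, n, c, 17, 3, r, 3), (4, m, c, 17, 3, r, 14), (4, m, c, 17, 3, r, 19), (4, m, c, 17, 3, r, 21), (4, m, c, 17, 3, r, 27), (4, m, c, 17, 3, r, 3), (9, u, y, 35, 29, b, 11), (9, u, y, 35, 40, y, 11)}
Selection F < 11: {(1, m, c, 17, 3, r, 3), (10, r, c, 17, 3, r, 3), (14, y, c, 17, 3, r, 3), (2, n, c, 17, 3, r, 3), (4, m, c, 17, 3, r, 3)}
Keep only column(s) F, B: {(3, 1), (3, 10), (3, 14), (3, 2), (3, 4)}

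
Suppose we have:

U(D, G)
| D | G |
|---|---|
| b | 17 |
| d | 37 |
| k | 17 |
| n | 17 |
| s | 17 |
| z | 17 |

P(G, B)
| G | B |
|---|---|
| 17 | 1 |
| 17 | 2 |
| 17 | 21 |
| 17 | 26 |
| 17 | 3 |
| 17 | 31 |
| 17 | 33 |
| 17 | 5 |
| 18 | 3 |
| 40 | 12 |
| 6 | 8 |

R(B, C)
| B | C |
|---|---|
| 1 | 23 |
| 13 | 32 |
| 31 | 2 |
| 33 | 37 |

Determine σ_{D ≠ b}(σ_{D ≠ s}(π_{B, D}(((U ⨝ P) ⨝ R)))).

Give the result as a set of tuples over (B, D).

{(1, k), (1, n), (1, z), (31, k), (31, n), (31, z), (33, k), (33, n), (33, z)}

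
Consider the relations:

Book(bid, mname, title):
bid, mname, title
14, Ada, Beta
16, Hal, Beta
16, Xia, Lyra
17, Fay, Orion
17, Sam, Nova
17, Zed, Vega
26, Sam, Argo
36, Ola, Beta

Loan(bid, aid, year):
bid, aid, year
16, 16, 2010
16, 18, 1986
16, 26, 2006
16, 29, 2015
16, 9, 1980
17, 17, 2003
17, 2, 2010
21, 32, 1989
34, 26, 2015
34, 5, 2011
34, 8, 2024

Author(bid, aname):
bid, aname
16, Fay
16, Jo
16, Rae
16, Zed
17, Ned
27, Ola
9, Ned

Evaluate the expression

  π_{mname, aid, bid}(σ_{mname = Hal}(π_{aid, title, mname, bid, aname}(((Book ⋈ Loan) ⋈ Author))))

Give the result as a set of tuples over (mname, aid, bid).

Natural join on bid: {(16, Hal, Beta, 16, 2010), (16, Hal, Beta, 18, 1986), (16, Hal, Beta, 26, 2006), (16, Hal, Beta, 29, 2015), (16, Hal, Beta, 9, 1980), (16, Xia, Lyra, 16, 2010), (16, Xia, Lyra, 18, 1986), (16, Xia, Lyra, 26, 2006), (16, Xia, Lyra, 29, 2015), (16, Xia, Lyra, 9, 1980), (17, Fay, Orion, 17, 2003), (17, Fay, Orion, 2, 2010), (17, Sam, Nova, 17, 2003), (17, Sam, Nova, 2, 2010), (17, Zed, Vega, 17, 2003), (17, Zed, Vega, 2, 2010)}
Natural join on bid: {(16, Hal, Beta, 16, 2010, Fay), (16, Hal, Beta, 16, 2010, Jo), (16, Hal, Beta, 16, 2010, Rae), (16, Hal, Beta, 16, 2010, Zed), (16, Hal, Beta, 18, 1986, Fay), (16, Hal, Beta, 18, 1986, Jo), (16, Hal, Beta, 18, 1986, Rae), (16, Hal, Beta, 18, 1986, Zed), (16, Hal, Beta, 26, 2006, Fay), (16, Hal, Beta, 26, 2006, Jo), (16, Hal, Beta, 26, 2006, Rae), (16, Hal, Beta, 26, 2006, Zed), (16, Hal, Beta, 29, 2015, Fay), (16, Hal, Beta, 29, 2015, Jo), (16, Hal, Beta, 29, 2015, Rae), (16, Hal, Beta, 29, 2015, Zed), (16, Hal, Beta, 9, 1980, Fay), (16, Hal, Beta, 9, 1980, Jo), (16, Hal, Beta, 9, 1980, Rae), (16, Hal, Beta, 9, 1980, Zed), (16, Xia, Lyra, 16, 2010, Fay), (16, Xia, Lyra, 16, 2010, Jo), (16, Xia, Lyra, 16, 2010, Rae), (16, Xia, Lyra, 16, 2010, Zed), (16, Xia, Lyra, 18, 1986, Fay), (16, Xia, Lyra, 18, 1986, Jo), (16, Xia, Lyra, 18, 1986, Rae), (16, Xia, Lyra, 18, 1986, Zed), (16, Xia, Lyra, 26, 2006, Fay), (16, Xia, Lyra, 26, 2006, Jo), (16, Xia, Lyra, 26, 2006, Rae), (16, Xia, Lyra, 26, 2006, Zed), (16, Xia, Lyra, 29, 2015, Fay), (16, Xia, Lyra, 29, 2015, Jo), (16, Xia, Lyra, 29, 2015, Rae), (16, Xia, Lyra, 29, 2015, Zed), (16, Xia, Lyra, 9, 1980, Fay), (16, Xia, Lyra, 9, 1980, Jo), (16, Xia, Lyra, 9, 1980, Rae), (16, Xia, Lyra, 9, 1980, Zed), (17, Fay, Orion, 17, 2003, Ned), (17, Fay, Orion, 2, 2010, Ned), (17, Sam, Nova, 17, 2003, Ned), (17, Sam, Nova, 2, 2010, Ned), (17, Zed, Vega, 17, 2003, Ned), (17, Zed, Vega, 2, 2010, Ned)}
π_{aid, title, mname, bid, aname} gives {(16, Beta, Hal, 16, Fay), (16, Beta, Hal, 16, Jo), (16, Beta, Hal, 16, Rae), (16, Beta, Hal, 16, Zed), (16, Lyra, Xia, 16, Fay), (16, Lyra, Xia, 16, Jo), (16, Lyra, Xia, 16, Rae), (16, Lyra, Xia, 16, Zed), (17, Nova, Sam, 17, Ned), (17, Orion, Fay, 17, Ned), (17, Vega, Zed, 17, Ned), (18, Beta, Hal, 16, Fay), (18, Beta, Hal, 16, Jo), (18, Beta, Hal, 16, Rae), (18, Beta, Hal, 16, Zed), (18, Lyra, Xia, 16, Fay), (18, Lyra, Xia, 16, Jo), (18, Lyra, Xia, 16, Rae), (18, Lyra, Xia, 16, Zed), (2, Nova, Sam, 17, Ned), (2, Orion, Fay, 17, Ned), (2, Vega, Zed, 17, Ned), (26, Beta, Hal, 16, Fay), (26, Beta, Hal, 16, Jo), (26, Beta, Hal, 16, Rae), (26, Beta, Hal, 16, Zed), (26, Lyra, Xia, 16, Fay), (26, Lyra, Xia, 16, Jo), (26, Lyra, Xia, 16, Rae), (26, Lyra, Xia, 16, Zed), (29, Beta, Hal, 16, Fay), (29, Beta, Hal, 16, Jo), (29, Beta, Hal, 16, Rae), (29, Beta, Hal, 16, Zed), (29, Lyra, Xia, 16, Fay), (29, Lyra, Xia, 16, Jo), (29, Lyra, Xia, 16, Rae), (29, Lyra, Xia, 16, Zed), (9, Beta, Hal, 16, Fay), (9, Beta, Hal, 16, Jo), (9, Beta, Hal, 16, Rae), (9, Beta, Hal, 16, Zed), (9, Lyra, Xia, 16, Fay), (9, Lyra, Xia, 16, Jo), (9, Lyra, Xia, 16, Rae), (9, Lyra, Xia, 16, Zed)}.
σ[mname = Hal]: keep tuples satisfying mname = Hal → {(16, Beta, Hal, 16, Fay), (16, Beta, Hal, 16, Jo), (16, Beta, Hal, 16, Rae), (16, Beta, Hal, 16, Zed), (18, Beta, Hal, 16, Fay), (18, Beta, Hal, 16, Jo), (18, Beta, Hal, 16, Rae), (18, Beta, Hal, 16, Zed), (26, Beta, Hal, 16, Fay), (26, Beta, Hal, 16, Jo), (26, Beta, Hal, 16, Rae), (26, Beta, Hal, 16, Zed), (29, Beta, Hal, 16, Fay), (29, Beta, Hal, 16, Jo), (29, Beta, Hal, 16, Rae), (29, Beta, Hal, 16, Zed), (9, Beta, Hal, 16, Fay), (9, Beta, Hal, 16, Jo), (9, Beta, Hal, 16, Rae), (9, Beta, Hal, 16, Zed)}
π_{mname, aid, bid} gives {(Hal, 16, 16), (Hal, 18, 16), (Hal, 26, 16), (Hal, 29, 16), (Hal, 9, 16)} (15 duplicate(s) eliminated).

{(Hal, 16, 16), (Hal, 18, 16), (Hal, 26, 16), (Hal, 29, 16), (Hal, 9, 16)}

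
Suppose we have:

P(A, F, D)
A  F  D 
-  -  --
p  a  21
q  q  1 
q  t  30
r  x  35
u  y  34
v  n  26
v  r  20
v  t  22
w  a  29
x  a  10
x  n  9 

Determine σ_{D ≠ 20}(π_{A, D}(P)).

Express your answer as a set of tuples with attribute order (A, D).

{(p, 21), (q, 1), (q, 30), (r, 35), (u, 34), (v, 22), (v, 26), (w, 29), (x, 10), (x, 9)}

Projecting to A, D: {(p, 21), (q, 1), (q, 30), (r, 35), (u, 34), (v, 20), (v, 22), (v, 26), (w, 29), (x, 10), (x, 9)}
Selection D ≠ 20: {(p, 21), (q, 1), (q, 30), (r, 35), (u, 34), (v, 22), (v, 26), (w, 29), (x, 10), (x, 9)}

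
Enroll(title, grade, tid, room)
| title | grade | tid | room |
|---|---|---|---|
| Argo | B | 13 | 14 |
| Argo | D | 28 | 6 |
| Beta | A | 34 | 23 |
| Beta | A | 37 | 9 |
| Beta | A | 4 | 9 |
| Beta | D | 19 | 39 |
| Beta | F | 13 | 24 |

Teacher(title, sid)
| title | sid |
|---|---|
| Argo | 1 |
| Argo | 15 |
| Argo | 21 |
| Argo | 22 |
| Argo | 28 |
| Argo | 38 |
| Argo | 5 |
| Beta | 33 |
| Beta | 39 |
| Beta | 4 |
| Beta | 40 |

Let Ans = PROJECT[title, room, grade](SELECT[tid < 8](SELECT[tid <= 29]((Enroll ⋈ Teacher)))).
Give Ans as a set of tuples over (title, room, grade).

Enroll ⋈ Teacher (natural join on title): {(Argo, B, 13, 14, 1), (Argo, B, 13, 14, 15), (Argo, B, 13, 14, 21), (Argo, B, 13, 14, 22), (Argo, B, 13, 14, 28), (Argo, B, 13, 14, 38), (Argo, B, 13, 14, 5), (Argo, D, 28, 6, 1), (Argo, D, 28, 6, 15), (Argo, D, 28, 6, 21), (Argo, D, 28, 6, 22), (Argo, D, 28, 6, 28), (Argo, D, 28, 6, 38), (Argo, D, 28, 6, 5), (Beta, A, 34, 23, 33), (Beta, A, 34, 23, 39), (Beta, A, 34, 23, 4), (Beta, A, 34, 23, 40), (Beta, A, 37, 9, 33), (Beta, A, 37, 9, 39), (Beta, A, 37, 9, 4), (Beta, A, 37, 9, 40), (Beta, A, 4, 9, 33), (Beta, A, 4, 9, 39), (Beta, A, 4, 9, 4), (Beta, A, 4, 9, 40), (Beta, D, 19, 39, 33), (Beta, D, 19, 39, 39), (Beta, D, 19, 39, 4), (Beta, D, 19, 39, 40), (Beta, F, 13, 24, 33), (Beta, F, 13, 24, 39), (Beta, F, 13, 24, 4), (Beta, F, 13, 24, 40)}
σ[tid <= 29]: keep tuples satisfying tid <= 29 → {(Argo, B, 13, 14, 1), (Argo, B, 13, 14, 15), (Argo, B, 13, 14, 21), (Argo, B, 13, 14, 22), (Argo, B, 13, 14, 28), (Argo, B, 13, 14, 38), (Argo, B, 13, 14, 5), (Argo, D, 28, 6, 1), (Argo, D, 28, 6, 15), (Argo, D, 28, 6, 21), (Argo, D, 28, 6, 22), (Argo, D, 28, 6, 28), (Argo, D, 28, 6, 38), (Argo, D, 28, 6, 5), (Beta, A, 4, 9, 33), (Beta, A, 4, 9, 39), (Beta, A, 4, 9, 4), (Beta, A, 4, 9, 40), (Beta, D, 19, 39, 33), (Beta, D, 19, 39, 39), (Beta, D, 19, 39, 4), (Beta, D, 19, 39, 40), (Beta, F, 13, 24, 33), (Beta, F, 13, 24, 39), (Beta, F, 13, 24, 4), (Beta, F, 13, 24, 40)}
σ[tid < 8]: keep tuples satisfying tid < 8 → {(Beta, A, 4, 9, 33), (Beta, A, 4, 9, 39), (Beta, A, 4, 9, 4), (Beta, A, 4, 9, 40)}
Projecting to title, room, grade (3 duplicate(s) eliminated): {(Beta, 9, A)}

{(Beta, 9, A)}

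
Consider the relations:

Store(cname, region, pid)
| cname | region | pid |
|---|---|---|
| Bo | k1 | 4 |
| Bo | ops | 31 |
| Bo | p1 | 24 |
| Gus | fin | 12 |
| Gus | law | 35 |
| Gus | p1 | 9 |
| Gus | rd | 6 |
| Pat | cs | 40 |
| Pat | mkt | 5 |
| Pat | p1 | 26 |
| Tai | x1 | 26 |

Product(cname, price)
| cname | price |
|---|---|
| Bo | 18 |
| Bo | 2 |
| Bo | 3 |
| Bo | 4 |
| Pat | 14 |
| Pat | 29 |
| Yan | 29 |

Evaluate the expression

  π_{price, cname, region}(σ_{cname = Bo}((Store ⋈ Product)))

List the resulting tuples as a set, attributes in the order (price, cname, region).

{(18, Bo, k1), (18, Bo, ops), (18, Bo, p1), (2, Bo, k1), (2, Bo, ops), (2, Bo, p1), (3, Bo, k1), (3, Bo, ops), (3, Bo, p1), (4, Bo, k1), (4, Bo, ops), (4, Bo, p1)}

Natural join on cname: {(Bo, k1, 4, 18), (Bo, k1, 4, 2), (Bo, k1, 4, 3), (Bo, k1, 4, 4), (Bo, ops, 31, 18), (Bo, ops, 31, 2), (Bo, ops, 31, 3), (Bo, ops, 31, 4), (Bo, p1, 24, 18), (Bo, p1, 24, 2), (Bo, p1, 24, 3), (Bo, p1, 24, 4), (Pat, cs, 40, 14), (Pat, cs, 40, 29), (Pat, mkt, 5, 14), (Pat, mkt, 5, 29), (Pat, p1, 26, 14), (Pat, p1, 26, 29)}
σ[cname = Bo]: keep tuples satisfying cname = Bo → {(Bo, k1, 4, 18), (Bo, k1, 4, 2), (Bo, k1, 4, 3), (Bo, k1, 4, 4), (Bo, ops, 31, 18), (Bo, ops, 31, 2), (Bo, ops, 31, 3), (Bo, ops, 31, 4), (Bo, p1, 24, 18), (Bo, p1, 24, 2), (Bo, p1, 24, 3), (Bo, p1, 24, 4)}
Projecting to price, cname, region: {(18, Bo, k1), (18, Bo, ops), (18, Bo, p1), (2, Bo, k1), (2, Bo, ops), (2, Bo, p1), (3, Bo, k1), (3, Bo, ops), (3, Bo, p1), (4, Bo, k1), (4, Bo, ops), (4, Bo, p1)}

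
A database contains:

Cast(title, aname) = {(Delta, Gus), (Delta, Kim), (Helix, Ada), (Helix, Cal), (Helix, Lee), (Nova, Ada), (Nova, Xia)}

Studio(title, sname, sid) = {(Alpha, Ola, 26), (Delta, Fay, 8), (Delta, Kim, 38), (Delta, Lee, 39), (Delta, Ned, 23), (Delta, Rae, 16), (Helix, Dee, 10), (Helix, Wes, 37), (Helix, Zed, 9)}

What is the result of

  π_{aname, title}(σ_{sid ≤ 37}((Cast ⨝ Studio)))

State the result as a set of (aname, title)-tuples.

{(Ada, Helix), (Cal, Helix), (Gus, Delta), (Kim, Delta), (Lee, Helix)}

Cast ⋈ Studio (natural join on title): {(Delta, Gus, Fay, 8), (Delta, Gus, Kim, 38), (Delta, Gus, Lee, 39), (Delta, Gus, Ned, 23), (Delta, Gus, Rae, 16), (Delta, Kim, Fay, 8), (Delta, Kim, Kim, 38), (Delta, Kim, Lee, 39), (Delta, Kim, Ned, 23), (Delta, Kim, Rae, 16), (Helix, Ada, Dee, 10), (Helix, Ada, Wes, 37), (Helix, Ada, Zed, 9), (Helix, Cal, Dee, 10), (Helix, Cal, Wes, 37), (Helix, Cal, Zed, 9), (Helix, Lee, Dee, 10), (Helix, Lee, Wes, 37), (Helix, Lee, Zed, 9)}
Filtering on sid ≤ 37 leaves {(Delta, Gus, Fay, 8), (Delta, Gus, Ned, 23), (Delta, Gus, Rae, 16), (Delta, Kim, Fay, 8), (Delta, Kim, Ned, 23), (Delta, Kim, Rae, 16), (Helix, Ada, Dee, 10), (Helix, Ada, Wes, 37), (Helix, Ada, Zed, 9), (Helix, Cal, Dee, 10), (Helix, Cal, Wes, 37), (Helix, Cal, Zed, 9), (Helix, Lee, Dee, 10), (Helix, Lee, Wes, 37), (Helix, Lee, Zed, 9)}.
Keep only column(s) aname, title (10 duplicate(s) eliminated): {(Ada, Helix), (Cal, Helix), (Gus, Delta), (Kim, Delta), (Lee, Helix)}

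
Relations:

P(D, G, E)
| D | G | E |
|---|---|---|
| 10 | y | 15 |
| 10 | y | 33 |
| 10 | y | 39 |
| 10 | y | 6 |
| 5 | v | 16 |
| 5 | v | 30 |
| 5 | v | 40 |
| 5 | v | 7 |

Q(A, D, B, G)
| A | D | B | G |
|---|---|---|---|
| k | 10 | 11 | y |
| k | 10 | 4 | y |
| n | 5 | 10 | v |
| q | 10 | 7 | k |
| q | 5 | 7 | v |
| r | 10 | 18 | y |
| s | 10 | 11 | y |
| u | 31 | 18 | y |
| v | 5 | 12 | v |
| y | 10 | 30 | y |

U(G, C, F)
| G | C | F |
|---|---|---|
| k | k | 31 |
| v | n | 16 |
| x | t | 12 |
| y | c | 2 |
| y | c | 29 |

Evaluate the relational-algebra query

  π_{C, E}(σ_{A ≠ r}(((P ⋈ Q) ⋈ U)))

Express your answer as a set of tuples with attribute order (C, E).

P ⋈ Q (natural join on D, G): {(10, y, 15, k, 11), (10, y, 15, k, 4), (10, y, 15, r, 18), (10, y, 15, s, 11), (10, y, 15, y, 30), (10, y, 33, k, 11), (10, y, 33, k, 4), (10, y, 33, r, 18), (10, y, 33, s, 11), (10, y, 33, y, 30), (10, y, 39, k, 11), (10, y, 39, k, 4), (10, y, 39, r, 18), (10, y, 39, s, 11), (10, y, 39, y, 30), (10, y, 6, k, 11), (10, y, 6, k, 4), (10, y, 6, r, 18), (10, y, 6, s, 11), (10, y, 6, y, 30), (5, v, 16, n, 10), (5, v, 16, q, 7), (5, v, 16, v, 12), (5, v, 30, n, 10), (5, v, 30, q, 7), (5, v, 30, v, 12), (5, v, 40, n, 10), (5, v, 40, q, 7), (5, v, 40, v, 12), (5, v, 7, n, 10), (5, v, 7, q, 7), (5, v, 7, v, 12)}
(P ⋈ Q) ⋈ U (natural join on G): {(10, y, 15, k, 11, c, 2), (10, y, 15, k, 11, c, 29), (10, y, 15, k, 4, c, 2), (10, y, 15, k, 4, c, 29), (10, y, 15, r, 18, c, 2), (10, y, 15, r, 18, c, 29), (10, y, 15, s, 11, c, 2), (10, y, 15, s, 11, c, 29), (10, y, 15, y, 30, c, 2), (10, y, 15, y, 30, c, 29), (10, y, 33, k, 11, c, 2), (10, y, 33, k, 11, c, 29), (10, y, 33, k, 4, c, 2), (10, y, 33, k, 4, c, 29), (10, y, 33, r, 18, c, 2), (10, y, 33, r, 18, c, 29), (10, y, 33, s, 11, c, 2), (10, y, 33, s, 11, c, 29), (10, y, 33, y, 30, c, 2), (10, y, 33, y, 30, c, 29), (10, y, 39, k, 11, c, 2), (10, y, 39, k, 11, c, 29), (10, y, 39, k, 4, c, 2), (10, y, 39, k, 4, c, 29), (10, y, 39, r, 18, c, 2), (10, y, 39, r, 18, c, 29), (10, y, 39, s, 11, c, 2), (10, y, 39, s, 11, c, 29), (10, y, 39, y, 30, c, 2), (10, y, 39, y, 30, c, 29), (10, y, 6, k, 11, c, 2), (10, y, 6, k, 11, c, 29), (10, y, 6, k, 4, c, 2), (10, y, 6, k, 4, c, 29), (10, y, 6, r, 18, c, 2), (10, y, 6, r, 18, c, 29), (10, y, 6, s, 11, c, 2), (10, y, 6, s, 11, c, 29), (10, y, 6, y, 30, c, 2), (10, y, 6, y, 30, c, 29), (5, v, 16, n, 10, n, 16), (5, v, 16, q, 7, n, 16), (5, v, 16, v, 12, n, 16), (5, v, 30, n, 10, n, 16), (5, v, 30, q, 7, n, 16), (5, v, 30, v, 12, n, 16), (5, v, 40, n, 10, n, 16), (5, v, 40, q, 7, n, 16), (5, v, 40, v, 12, n, 16), (5, v, 7, n, 10, n, 16), (5, v, 7, q, 7, n, 16), (5, v, 7, v, 12, n, 16)}
Apply σ_{A ≠ r}; surviving tuples: {(10, y, 15, k, 11, c, 2), (10, y, 15, k, 11, c, 29), (10, y, 15, k, 4, c, 2), (10, y, 15, k, 4, c, 29), (10, y, 15, s, 11, c, 2), (10, y, 15, s, 11, c, 29), (10, y, 15, y, 30, c, 2), (10, y, 15, y, 30, c, 29), (10, y, 33, k, 11, c, 2), (10, y, 33, k, 11, c, 29), (10, y, 33, k, 4, c, 2), (10, y, 33, k, 4, c, 29), (10, y, 33, s, 11, c, 2), (10, y, 33, s, 11, c, 29), (10, y, 33, y, 30, c, 2), (10, y, 33, y, 30, c, 29), (10, y, 39, k, 11, c, 2), (10, y, 39, k, 11, c, 29), (10, y, 39, k, 4, c, 2), (10, y, 39, k, 4, c, 29), (10, y, 39, s, 11, c, 2), (10, y, 39, s, 11, c, 29), (10, y, 39, y, 30, c, 2), (10, y, 39, y, 30, c, 29), (10, y, 6, k, 11, c, 2), (10, y, 6, k, 11, c, 29), (10, y, 6, k, 4, c, 2), (10, y, 6, k, 4, c, 29), (10, y, 6, s, 11, c, 2), (10, y, 6, s, 11, c, 29), (10, y, 6, y, 30, c, 2), (10, y, 6, y, 30, c, 29), (5, v, 16, n, 10, n, 16), (5, v, 16, q, 7, n, 16), (5, v, 16, v, 12, n, 16), (5, v, 30, n, 10, n, 16), (5, v, 30, q, 7, n, 16), (5, v, 30, v, 12, n, 16), (5, v, 40, n, 10, n, 16), (5, v, 40, q, 7, n, 16), (5, v, 40, v, 12, n, 16), (5, v, 7, n, 10, n, 16), (5, v, 7, q, 7, n, 16), (5, v, 7, v, 12, n, 16)}
Projecting to C, E (36 duplicate(s) eliminated): {(c, 15), (c, 33), (c, 39), (c, 6), (n, 16), (n, 30), (n, 40), (n, 7)}

{(c, 15), (c, 33), (c, 39), (c, 6), (n, 16), (n, 30), (n, 40), (n, 7)}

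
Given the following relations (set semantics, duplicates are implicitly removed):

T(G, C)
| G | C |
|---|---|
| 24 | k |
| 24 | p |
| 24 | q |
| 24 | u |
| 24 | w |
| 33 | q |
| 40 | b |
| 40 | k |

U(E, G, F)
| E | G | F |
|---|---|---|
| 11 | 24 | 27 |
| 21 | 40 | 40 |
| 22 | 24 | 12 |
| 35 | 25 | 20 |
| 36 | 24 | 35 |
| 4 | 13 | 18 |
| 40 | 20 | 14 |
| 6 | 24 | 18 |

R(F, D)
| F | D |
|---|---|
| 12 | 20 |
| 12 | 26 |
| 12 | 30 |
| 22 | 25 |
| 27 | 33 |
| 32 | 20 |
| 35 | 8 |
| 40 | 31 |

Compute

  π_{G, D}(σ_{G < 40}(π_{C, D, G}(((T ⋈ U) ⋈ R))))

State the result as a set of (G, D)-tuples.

{(24, 20), (24, 26), (24, 30), (24, 33), (24, 8)}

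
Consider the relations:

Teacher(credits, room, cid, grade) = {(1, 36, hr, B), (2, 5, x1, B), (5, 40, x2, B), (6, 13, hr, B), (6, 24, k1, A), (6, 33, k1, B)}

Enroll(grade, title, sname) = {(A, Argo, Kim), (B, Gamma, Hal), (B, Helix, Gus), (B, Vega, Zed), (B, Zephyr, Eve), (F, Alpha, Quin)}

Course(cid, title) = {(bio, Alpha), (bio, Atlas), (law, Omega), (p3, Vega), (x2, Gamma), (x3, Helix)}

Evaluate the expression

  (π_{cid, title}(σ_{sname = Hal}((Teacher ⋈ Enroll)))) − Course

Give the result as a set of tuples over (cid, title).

{(hr, Gamma), (k1, Gamma), (x1, Gamma)}

Joining Teacher and Enroll on grade yields {(1, 36, hr, B, Gamma, Hal), (1, 36, hr, B, Helix, Gus), (1, 36, hr, B, Vega, Zed), (1, 36, hr, B, Zephyr, Eve), (2, 5, x1, B, Gamma, Hal), (2, 5, x1, B, Helix, Gus), (2, 5, x1, B, Vega, Zed), (2, 5, x1, B, Zephyr, Eve), (5, 40, x2, B, Gamma, Hal), (5, 40, x2, B, Helix, Gus), (5, 40, x2, B, Vega, Zed), (5, 40, x2, B, Zephyr, Eve), (6, 13, hr, B, Gamma, Hal), (6, 13, hr, B, Helix, Gus), (6, 13, hr, B, Vega, Zed), (6, 13, hr, B, Zephyr, Eve), (6, 24, k1, A, Argo, Kim), (6, 33, k1, B, Gamma, Hal), (6, 33, k1, B, Helix, Gus), (6, 33, k1, B, Vega, Zed), (6, 33, k1, B, Zephyr, Eve)}.
Selection sname = Hal: {(1, 36, hr, B, Gamma, Hal), (2, 5, x1, B, Gamma, Hal), (5, 40, x2, B, Gamma, Hal), (6, 13, hr, B, Gamma, Hal), (6, 33, k1, B, Gamma, Hal)}
Projecting to cid, title (1 duplicate(s) eliminated): {(hr, Gamma), (k1, Gamma), (x1, Gamma), (x2, Gamma)}
Set difference of the two operands is {(hr, Gamma), (k1, Gamma), (x1, Gamma)}.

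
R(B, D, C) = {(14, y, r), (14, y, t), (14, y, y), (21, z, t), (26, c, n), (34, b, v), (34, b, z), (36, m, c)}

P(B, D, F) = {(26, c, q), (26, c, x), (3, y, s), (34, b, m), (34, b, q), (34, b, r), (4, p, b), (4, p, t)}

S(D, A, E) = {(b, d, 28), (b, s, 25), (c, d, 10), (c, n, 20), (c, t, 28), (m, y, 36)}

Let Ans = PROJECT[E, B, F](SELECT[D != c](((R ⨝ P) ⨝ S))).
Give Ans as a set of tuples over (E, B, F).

Natural join on B, D: {(26, c, n, q), (26, c, n, x), (34, b, v, m), (34, b, v, q), (34, b, v, r), (34, b, z, m), (34, b, z, q), (34, b, z, r)}
Natural join on D: {(26, c, n, q, d, 10), (26, c, n, q, n, 20), (26, c, n, q, t, 28), (26, c, n, x, d, 10), (26, c, n, x, n, 20), (26, c, n, x, t, 28), (34, b, v, m, d, 28), (34, b, v, m, s, 25), (34, b, v, q, d, 28), (34, b, v, q, s, 25), (34, b, v, r, d, 28), (34, b, v, r, s, 25), (34, b, z, m, d, 28), (34, b, z, m, s, 25), (34, b, z, q, d, 28), (34, b, z, q, s, 25), (34, b, z, r, d, 28), (34, b, z, r, s, 25)}
Selection D != c: {(34, b, v, m, d, 28), (34, b, v, m, s, 25), (34, b, v, q, d, 28), (34, b, v, q, s, 25), (34, b, v, r, d, 28), (34, b, v, r, s, 25), (34, b, z, m, d, 28), (34, b, z, m, s, 25), (34, b, z, q, d, 28), (34, b, z, q, s, 25), (34, b, z, r, d, 28), (34, b, z, r, s, 25)}
π_{E, B, F} gives {(25, 34, m), (25, 34, q), (25, 34, r), (28, 34, m), (28, 34, q), (28, 34, r)} (6 duplicate(s) eliminated).

{(25, 34, m), (25, 34, q), (25, 34, r), (28, 34, m), (28, 34, q), (28, 34, r)}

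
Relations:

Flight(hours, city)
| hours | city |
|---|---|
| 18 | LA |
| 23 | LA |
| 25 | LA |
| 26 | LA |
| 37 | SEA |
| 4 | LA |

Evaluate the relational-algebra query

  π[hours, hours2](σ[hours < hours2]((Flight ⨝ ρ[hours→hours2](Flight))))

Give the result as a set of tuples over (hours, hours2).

{(18, 23), (18, 25), (18, 26), (23, 25), (23, 26), (25, 26), (4, 18), (4, 23), (4, 25), (4, 26)}

ρ[hours→hours2]: schema becomes (hours2, city); tuples unchanged.
Natural join on city: {(18, LA, 18), (18, LA, 23), (18, LA, 25), (18, LA, 26), (18, LA, 4), (23, LA, 18), (23, LA, 23), (23, LA, 25), (23, LA, 26), (23, LA, 4), (25, LA, 18), (25, LA, 23), (25, LA, 25), (25, LA, 26), (25, LA, 4), (26, LA, 18), (26, LA, 23), (26, LA, 25), (26, LA, 26), (26, LA, 4), (37, SEA, 37), (4, LA, 18), (4, LA, 23), (4, LA, 25), (4, LA, 26), (4, LA, 4)}
Selection hours < hours2: {(18, LA, 23), (18, LA, 25), (18, LA, 26), (23, LA, 25), (23, LA, 26), (25, LA, 26), (4, LA, 18), (4, LA, 23), (4, LA, 25), (4, LA, 26)}
π[hours, hours2]: project onto (hours, hours2) → {(18, 23), (18, 25), (18, 26), (23, 25), (23, 26), (25, 26), (4, 18), (4, 23), (4, 25), (4, 26)}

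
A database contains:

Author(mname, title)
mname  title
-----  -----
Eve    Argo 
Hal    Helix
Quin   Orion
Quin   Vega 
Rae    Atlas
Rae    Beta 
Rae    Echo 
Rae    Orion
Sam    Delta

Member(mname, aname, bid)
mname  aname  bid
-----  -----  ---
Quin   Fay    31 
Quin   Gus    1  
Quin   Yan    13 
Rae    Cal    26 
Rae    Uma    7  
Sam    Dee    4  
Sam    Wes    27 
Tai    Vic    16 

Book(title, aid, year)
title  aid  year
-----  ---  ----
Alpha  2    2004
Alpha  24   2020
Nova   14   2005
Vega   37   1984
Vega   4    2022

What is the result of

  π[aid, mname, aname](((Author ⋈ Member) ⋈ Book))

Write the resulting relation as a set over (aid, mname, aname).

Joining Author and Member on mname yields {(Quin, Orion, Fay, 31), (Quin, Orion, Gus, 1), (Quin, Orion, Yan, 13), (Quin, Vega, Fay, 31), (Quin, Vega, Gus, 1), (Quin, Vega, Yan, 13), (Rae, Atlas, Cal, 26), (Rae, Atlas, Uma, 7), (Rae, Beta, Cal, 26), (Rae, Beta, Uma, 7), (Rae, Echo, Cal, 26), (Rae, Echo, Uma, 7), (Rae, Orion, Cal, 26), (Rae, Orion, Uma, 7), (Sam, Delta, Dee, 4), (Sam, Delta, Wes, 27)}.
Joining (Author ⋈ Member) and Book on title yields {(Quin, Vega, Fay, 31, 37, 1984), (Quin, Vega, Fay, 31, 4, 2022), (Quin, Vega, Gus, 1, 37, 1984), (Quin, Vega, Gus, 1, 4, 2022), (Quin, Vega, Yan, 13, 37, 1984), (Quin, Vega, Yan, 13, 4, 2022)}.
π_{aid, mname, aname} gives {(37, Quin, Fay), (37, Quin, Gus), (37, Quin, Yan), (4, Quin, Fay), (4, Quin, Gus), (4, Quin, Yan)}.

{(37, Quin, Fay), (37, Quin, Gus), (37, Quin, Yan), (4, Quin, Fay), (4, Quin, Gus), (4, Quin, Yan)}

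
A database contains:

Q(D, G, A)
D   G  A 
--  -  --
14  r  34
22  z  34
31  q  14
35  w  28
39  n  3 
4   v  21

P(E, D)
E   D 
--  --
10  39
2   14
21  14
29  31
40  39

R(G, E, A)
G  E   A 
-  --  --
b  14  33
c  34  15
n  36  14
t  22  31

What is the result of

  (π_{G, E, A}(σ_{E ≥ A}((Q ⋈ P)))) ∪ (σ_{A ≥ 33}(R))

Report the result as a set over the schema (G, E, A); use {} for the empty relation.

{(b, 14, 33), (n, 10, 3), (n, 40, 3), (q, 29, 14)}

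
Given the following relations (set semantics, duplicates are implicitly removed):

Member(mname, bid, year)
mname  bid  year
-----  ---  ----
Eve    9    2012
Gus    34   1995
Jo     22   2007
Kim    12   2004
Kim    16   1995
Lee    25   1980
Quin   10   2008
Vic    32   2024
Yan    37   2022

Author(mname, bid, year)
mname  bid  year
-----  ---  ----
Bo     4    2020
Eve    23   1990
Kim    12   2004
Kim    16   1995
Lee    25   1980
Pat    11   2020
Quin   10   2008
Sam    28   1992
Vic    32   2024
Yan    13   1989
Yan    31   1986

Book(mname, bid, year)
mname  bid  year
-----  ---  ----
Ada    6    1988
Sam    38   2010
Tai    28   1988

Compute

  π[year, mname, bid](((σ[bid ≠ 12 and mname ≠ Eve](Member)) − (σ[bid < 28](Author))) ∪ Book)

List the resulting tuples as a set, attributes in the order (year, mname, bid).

{(1988, Ada, 6), (1988, Tai, 28), (1995, Gus, 34), (2007, Jo, 22), (2010, Sam, 38), (2022, Yan, 37), (2024, Vic, 32)}

Apply σ_{bid ≠ 12 and mname ≠ Eve}; surviving tuples: {(Gus, 34, 1995), (Jo, 22, 2007), (Kim, 16, 1995), (Lee, 25, 1980), (Quin, 10, 2008), (Vic, 32, 2024), (Yan, 37, 2022)}
Apply σ_{bid < 28}; surviving tuples: {(Bo, 4, 2020), (Eve, 23, 1990), (Kim, 12, 2004), (Kim, 16, 1995), (Lee, 25, 1980), (Pat, 11, 2020), (Quin, 10, 2008), (Yan, 13, 1989)}
Difference: {(Gus, 34, 1995), (Jo, 22, 2007), (Kim, 16, 1995), (Lee, 25, 1980), (Quin, 10, 2008), (Vic, 32, 2024), (Yan, 37, 2022)} with {(Bo, 4, 2020), (Eve, 23, 1990), (Kim, 12, 2004), (Kim, 16, 1995), (Lee, 25, 1980), (Pat, 11, 2020), (Quin, 10, 2008), (Yan, 13, 1989)} → {(Gus, 34, 1995), (Jo, 22, 2007), (Vic, 32, 2024), (Yan, 37, 2022)}
Union: {(Gus, 34, 1995), (Jo, 22, 2007), (Vic, 32, 2024), (Yan, 37, 2022)} with {(Ada, 6, 1988), (Sam, 38, 2010), (Tai, 28, 1988)} → {(Ada, 6, 1988), (Gus, 34, 1995), (Jo, 22, 2007), (Sam, 38, 2010), (Tai, 28, 1988), (Vic, 32, 2024), (Yan, 37, 2022)}
Projecting to year, mname, bid: {(1988, Ada, 6), (1988, Tai, 28), (1995, Gus, 34), (2007, Jo, 22), (2010, Sam, 38), (2022, Yan, 37), (2024, Vic, 32)}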